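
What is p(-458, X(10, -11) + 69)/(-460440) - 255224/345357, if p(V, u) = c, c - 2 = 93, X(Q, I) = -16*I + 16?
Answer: -2612181055/3533692824 ≈ -0.73922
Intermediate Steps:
X(Q, I) = 16 - 16*I
c = 95 (c = 2 + 93 = 95)
p(V, u) = 95
p(-458, X(10, -11) + 69)/(-460440) - 255224/345357 = 95/(-460440) - 255224/345357 = 95*(-1/460440) - 255224*1/345357 = -19/92088 - 255224/345357 = -2612181055/3533692824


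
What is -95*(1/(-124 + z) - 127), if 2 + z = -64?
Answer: 24131/2 ≈ 12066.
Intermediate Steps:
z = -66 (z = -2 - 64 = -66)
-95*(1/(-124 + z) - 127) = -95*(1/(-124 - 66) - 127) = -95*(1/(-190) - 127) = -95*(-1/190 - 127) = -95*(-24131/190) = 24131/2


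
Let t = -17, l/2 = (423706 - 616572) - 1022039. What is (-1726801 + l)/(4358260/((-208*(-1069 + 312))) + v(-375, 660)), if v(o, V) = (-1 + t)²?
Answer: -163620835404/13843501 ≈ -11819.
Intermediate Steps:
l = -2429810 (l = 2*((423706 - 616572) - 1022039) = 2*(-192866 - 1022039) = 2*(-1214905) = -2429810)
v(o, V) = 324 (v(o, V) = (-1 - 17)² = (-18)² = 324)
(-1726801 + l)/(4358260/((-208*(-1069 + 312))) + v(-375, 660)) = (-1726801 - 2429810)/(4358260/((-208*(-1069 + 312))) + 324) = -4156611/(4358260/((-208*(-757))) + 324) = -4156611/(4358260/157456 + 324) = -4156611/(4358260*(1/157456) + 324) = -4156611/(1089565/39364 + 324) = -4156611/13843501/39364 = -4156611*39364/13843501 = -163620835404/13843501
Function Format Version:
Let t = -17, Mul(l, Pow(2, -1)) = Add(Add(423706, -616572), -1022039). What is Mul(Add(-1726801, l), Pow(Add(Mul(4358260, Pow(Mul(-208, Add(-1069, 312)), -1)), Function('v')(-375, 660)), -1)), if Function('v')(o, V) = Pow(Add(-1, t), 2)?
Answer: Rational(-163620835404, 13843501) ≈ -11819.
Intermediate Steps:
l = -2429810 (l = Mul(2, Add(Add(423706, -616572), -1022039)) = Mul(2, Add(-192866, -1022039)) = Mul(2, -1214905) = -2429810)
Function('v')(o, V) = 324 (Function('v')(o, V) = Pow(Add(-1, -17), 2) = Pow(-18, 2) = 324)
Mul(Add(-1726801, l), Pow(Add(Mul(4358260, Pow(Mul(-208, Add(-1069, 312)), -1)), Function('v')(-375, 660)), -1)) = Mul(Add(-1726801, -2429810), Pow(Add(Mul(4358260, Pow(Mul(-208, Add(-1069, 312)), -1)), 324), -1)) = Mul(-4156611, Pow(Add(Mul(4358260, Pow(Mul(-208, -757), -1)), 324), -1)) = Mul(-4156611, Pow(Add(Mul(4358260, Pow(157456, -1)), 324), -1)) = Mul(-4156611, Pow(Add(Mul(4358260, Rational(1, 157456)), 324), -1)) = Mul(-4156611, Pow(Add(Rational(1089565, 39364), 324), -1)) = Mul(-4156611, Pow(Rational(13843501, 39364), -1)) = Mul(-4156611, Rational(39364, 13843501)) = Rational(-163620835404, 13843501)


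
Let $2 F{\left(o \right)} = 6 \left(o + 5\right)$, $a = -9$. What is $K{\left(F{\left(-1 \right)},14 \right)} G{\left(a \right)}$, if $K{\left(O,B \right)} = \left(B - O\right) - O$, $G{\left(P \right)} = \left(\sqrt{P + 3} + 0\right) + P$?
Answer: $90 - 10 i \sqrt{6} \approx 90.0 - 24.495 i$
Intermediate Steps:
$G{\left(P \right)} = P + \sqrt{3 + P}$ ($G{\left(P \right)} = \left(\sqrt{3 + P} + 0\right) + P = \sqrt{3 + P} + P = P + \sqrt{3 + P}$)
$F{\left(o \right)} = 15 + 3 o$ ($F{\left(o \right)} = \frac{6 \left(o + 5\right)}{2} = \frac{6 \left(5 + o\right)}{2} = \frac{30 + 6 o}{2} = 15 + 3 o$)
$K{\left(O,B \right)} = B - 2 O$
$K{\left(F{\left(-1 \right)},14 \right)} G{\left(a \right)} = \left(14 - 2 \left(15 + 3 \left(-1\right)\right)\right) \left(-9 + \sqrt{3 - 9}\right) = \left(14 - 2 \left(15 - 3\right)\right) \left(-9 + \sqrt{-6}\right) = \left(14 - 24\right) \left(-9 + i \sqrt{6}\right) = - 10 \left(-9 + i \sqrt{6}\right) = 90 - 10 i \sqrt{6}$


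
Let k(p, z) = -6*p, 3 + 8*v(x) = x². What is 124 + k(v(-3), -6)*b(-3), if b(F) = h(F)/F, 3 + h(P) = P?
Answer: 115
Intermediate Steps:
h(P) = -3 + P
v(x) = -3/8 + x²/8
b(F) = (-3 + F)/F
124 + k(v(-3), -6)*b(-3) = 124 + (-6*(-3/8 + (⅛)*(-3)²))*((-3 - 3)/(-3)) = 124 + (-6*(-3/8 + (⅛)*9))*(-⅓*(-6)) = 124 - 6*(-3/8 + 9/8)*2 = 124 - 6*¾*2 = 124 - 9/2*2 = 124 - 9 = 115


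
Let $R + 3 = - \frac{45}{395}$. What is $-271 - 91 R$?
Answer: $\frac{977}{79} \approx 12.367$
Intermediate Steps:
$R = - \frac{246}{79}$ ($R = -3 - \frac{45}{395} = -3 - \frac{9}{79} = - \frac{246}{79} \approx -3.1139$)
$-271 - 91 R = -271 - - \frac{22386}{79} = -271 + \frac{22386}{79} = \frac{977}{79}$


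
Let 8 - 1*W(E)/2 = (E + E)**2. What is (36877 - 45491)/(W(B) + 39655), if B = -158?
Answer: 8614/160041 ≈ 0.053824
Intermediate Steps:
W(E) = 16 - 8*E**2 (W(E) = 16 - 2*(E + E)**2 = 16 - 2*4*E**2 = 16 - 8*E**2)
(36877 - 45491)/(W(B) + 39655) = (36877 - 45491)/((16 - 8*(-158)**2) + 39655) = -8614/((16 - 8*24964) + 39655) = -8614/((16 - 199712) + 39655) = -8614/(-199696 + 39655) = -8614/(-160041) = -8614*(-1/160041) = 8614/160041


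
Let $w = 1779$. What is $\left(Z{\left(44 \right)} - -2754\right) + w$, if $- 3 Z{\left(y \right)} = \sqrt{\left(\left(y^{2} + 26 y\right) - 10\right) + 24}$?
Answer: $4533 - \frac{\sqrt{3094}}{3} \approx 4514.5$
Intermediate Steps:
$Z{\left(y \right)} = - \frac{\sqrt{14 + y^{2} + 26 y}}{3}$ ($Z{\left(y \right)} = - \frac{\sqrt{\left(\left(y^{2} + 26 y\right) - 10\right) + 24}}{3} = - \frac{\sqrt{\left(-10 + y^{2} + 26 y\right) + 24}}{3} = - \frac{\sqrt{14 + y^{2} + 26 y}}{3}$)
$\left(Z{\left(44 \right)} - -2754\right) + w = \left(- \frac{\sqrt{14 + 44^{2} + 26 \cdot 44}}{3} - -2754\right) + 1779 = \left(- \frac{\sqrt{14 + 1936 + 1144}}{3} + 2754\right) + 1779 = \left(- \frac{\sqrt{3094}}{3} + 2754\right) + 1779 = \left(2754 - \frac{\sqrt{3094}}{3}\right) + 1779 = 4533 - \frac{\sqrt{3094}}{3}$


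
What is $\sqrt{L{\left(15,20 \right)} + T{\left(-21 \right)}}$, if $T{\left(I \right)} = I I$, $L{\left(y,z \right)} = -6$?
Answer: $\sqrt{435} \approx 20.857$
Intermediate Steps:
$T{\left(I \right)} = I^{2}$
$\sqrt{L{\left(15,20 \right)} + T{\left(-21 \right)}} = \sqrt{-6 + \left(-21\right)^{2}} = \sqrt{-6 + 441} = \sqrt{435}$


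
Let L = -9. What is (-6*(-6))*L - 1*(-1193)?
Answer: 869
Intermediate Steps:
(-6*(-6))*L - 1*(-1193) = -6*(-6)*(-9) - 1*(-1193) = 36*(-9) + 1193 = -324 + 1193 = 869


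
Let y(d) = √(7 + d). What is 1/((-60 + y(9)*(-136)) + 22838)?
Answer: 1/22234 ≈ 4.4976e-5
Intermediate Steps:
1/((-60 + y(9)*(-136)) + 22838) = 1/((-60 + √(7 + 9)*(-136)) + 22838) = 1/((-60 + √16*(-136)) + 22838) = 1/((-60 + 4*(-136)) + 22838) = 1/((-60 - 544) + 22838) = 1/(-604 + 22838) = 1/22234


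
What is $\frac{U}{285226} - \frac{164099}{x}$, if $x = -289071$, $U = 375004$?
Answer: $\frac{77604041329}{41225282523} \approx 1.8824$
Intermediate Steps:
$\frac{U}{285226} - \frac{164099}{x} = \frac{375004}{285226} - \frac{164099}{-289071} = 375004 \cdot \frac{1}{285226} - - \frac{164099}{289071} = \frac{187502}{142613} + \frac{164099}{289071} = \frac{77604041329}{41225282523}$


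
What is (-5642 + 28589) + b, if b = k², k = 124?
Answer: 38323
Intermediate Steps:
b = 15376 (b = 124² = 15376)
(-5642 + 28589) + b = (-5642 + 28589) + 15376 = 22947 + 15376 = 38323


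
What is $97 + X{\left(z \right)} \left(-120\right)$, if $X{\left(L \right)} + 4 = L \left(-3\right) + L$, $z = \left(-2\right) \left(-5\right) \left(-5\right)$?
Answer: $-11423$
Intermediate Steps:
$z = -50$ ($z = 10 \left(-5\right) = -50$)
$X{\left(L \right)} = -4 - 2 L$ ($X{\left(L \right)} = -4 + \left(L \left(-3\right) + L\right) = -4 + \left(- 3 L + L\right) = -4 - 2 L$)
$97 + X{\left(z \right)} \left(-120\right) = 97 + \left(-4 - -100\right) \left(-120\right) = 97 + \left(-4 + 100\right) \left(-120\right) = 97 + 96 \left(-120\right) = 97 - 11520 = -11423$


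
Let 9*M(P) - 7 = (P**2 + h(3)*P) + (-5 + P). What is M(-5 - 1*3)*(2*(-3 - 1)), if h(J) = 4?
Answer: -208/9 ≈ -23.111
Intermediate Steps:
M(P) = 2/9 + P**2/9 + 5*P/9 (M(P) = 7/9 + ((P**2 + 4*P) + (-5 + P))/9 = 7/9 + (-5 + P**2 + 5*P)/9 = 7/9 + (-5/9 + P**2/9 + 5*P/9) = 2/9 + P**2/9 + 5*P/9)
M(-5 - 1*3)*(2*(-3 - 1)) = (2/9 + (-5 - 1*3)**2/9 + 5*(-5 - 1*3)/9)*(2*(-3 - 1)) = (2/9 + (-5 - 3)**2/9 + 5*(-5 - 3)/9)*(2*(-4)) = (2/9 + (1/9)*(-8)**2 + (5/9)*(-8))*(-8) = (2/9 + (1/9)*64 - 40/9)*(-8) = (2/9 + 64/9 - 40/9)*(-8) = (26/9)*(-8) = -208/9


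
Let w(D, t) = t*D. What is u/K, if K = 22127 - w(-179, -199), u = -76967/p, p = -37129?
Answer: -76967/501018726 ≈ -0.00015362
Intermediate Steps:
u = 76967/37129 (u = -76967/(-37129) = -76967*(-1/37129) = 76967/37129 ≈ 2.0730)
w(D, t) = D*t
K = -13494 (K = 22127 - (-179)*(-199) = 22127 - 1*35621 = 22127 - 35621 = -13494)
u/K = (76967/37129)/(-13494) = (76967/37129)*(-1/13494) = -76967/501018726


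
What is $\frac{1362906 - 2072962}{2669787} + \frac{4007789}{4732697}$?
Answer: $\frac{7339463069911}{12635292925539} \approx 0.58087$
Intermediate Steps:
$\frac{1362906 - 2072962}{2669787} + \frac{4007789}{4732697} = \left(1362906 - 2072962\right) \frac{1}{2669787} + 4007789 \cdot \frac{1}{4732697} = \left(-710056\right) \frac{1}{2669787} + \frac{4007789}{4732697} = - \frac{710056}{2669787} + \frac{4007789}{4732697} = \frac{7339463069911}{12635292925539}$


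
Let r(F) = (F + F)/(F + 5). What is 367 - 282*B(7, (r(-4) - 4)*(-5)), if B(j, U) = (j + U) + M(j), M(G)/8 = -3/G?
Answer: -122921/7 ≈ -17560.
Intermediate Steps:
M(G) = -24/G (M(G) = 8*(-3/G) = -24/G)
r(F) = 2*F/(5 + F) (r(F) = (2*F)/(5 + F) = 2*F/(5 + F))
B(j, U) = U + j - 24/j (B(j, U) = (j + U) - 24/j = (U + j) - 24/j = U + j - 24/j)
367 - 282*B(7, (r(-4) - 4)*(-5)) = 367 - 282*((2*(-4)/(5 - 4) - 4)*(-5) + 7 - 24/7) = 367 - 282*((2*(-4)/1 - 4)*(-5) + 7 - 24*⅐) = 367 - 282*((2*(-4)*1 - 4)*(-5) + 7 - 24/7) = 367 - 282*((-8 - 4)*(-5) + 7 - 24/7) = 367 - 282*(-12*(-5) + 7 - 24/7) = 367 - 282*(60 + 7 - 24/7) = 367 - 282*445/7 = 367 - 125490/7 = -122921/7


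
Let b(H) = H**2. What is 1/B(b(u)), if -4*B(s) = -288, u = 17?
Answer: 1/72 ≈ 0.013889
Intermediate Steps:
B(s) = 72 (B(s) = -1/4*(-288) = 72)
1/B(b(u)) = 1/72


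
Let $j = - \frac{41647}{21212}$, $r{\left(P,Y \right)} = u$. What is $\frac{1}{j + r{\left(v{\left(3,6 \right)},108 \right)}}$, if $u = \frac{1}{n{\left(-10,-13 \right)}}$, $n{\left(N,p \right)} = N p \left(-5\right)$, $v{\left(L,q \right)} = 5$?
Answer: $- \frac{6893900}{13545881} \approx -0.50893$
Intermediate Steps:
$n{\left(N,p \right)} = - 5 N p$
$u = - \frac{1}{650}$ ($u = \frac{1}{\left(-5\right) \left(-10\right) \left(-13\right)} = \frac{1}{-650} = - \frac{1}{650} \approx -0.0015385$)
$r{\left(P,Y \right)} = - \frac{1}{650}$
$j = - \frac{41647}{21212}$ ($j = \left(-41647\right) \frac{1}{21212} = - \frac{41647}{21212} \approx -1.9634$)
$\frac{1}{j + r{\left(v{\left(3,6 \right)},108 \right)}} = \frac{1}{- \frac{41647}{21212} - \frac{1}{650}} = \frac{1}{- \frac{13545881}{6893900}} = - \frac{6893900}{13545881}$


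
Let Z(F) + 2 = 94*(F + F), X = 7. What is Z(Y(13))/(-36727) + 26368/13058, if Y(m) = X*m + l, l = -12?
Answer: 387253118/239790583 ≈ 1.6150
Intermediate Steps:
Y(m) = -12 + 7*m (Y(m) = 7*m - 12 = -12 + 7*m)
Z(F) = -2 + 188*F (Z(F) = -2 + 94*(F + F) = -2 + 94*(2*F) = -2 + 188*F)
Z(Y(13))/(-36727) + 26368/13058 = (-2 + 188*(-12 + 7*13))/(-36727) + 26368/13058 = (-2 + 188*(-12 + 91))*(-1/36727) + 26368*(1/13058) = (-2 + 188*79)*(-1/36727) + 13184/6529 = (-2 + 14852)*(-1/36727) + 13184/6529 = 14850*(-1/36727) + 13184/6529 = -14850/36727 + 13184/6529 = 387253118/239790583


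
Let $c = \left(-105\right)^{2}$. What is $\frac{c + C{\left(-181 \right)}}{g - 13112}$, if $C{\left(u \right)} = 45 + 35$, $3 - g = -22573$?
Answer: $\frac{11105}{9464} \approx 1.1734$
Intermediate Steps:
$g = 22576$ ($g = 3 - -22573 = 3 + 22573 = 22576$)
$C{\left(u \right)} = 80$
$c = 11025$
$\frac{c + C{\left(-181 \right)}}{g - 13112} = \frac{11025 + 80}{22576 - 13112} = \frac{11105}{9464}$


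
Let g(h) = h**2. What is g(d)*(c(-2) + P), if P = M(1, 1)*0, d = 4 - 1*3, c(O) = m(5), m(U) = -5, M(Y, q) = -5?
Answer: -5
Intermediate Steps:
c(O) = -5
d = 1 (d = 4 - 3 = 1)
P = 0 (P = -5*0 = 0)
g(d)*(c(-2) + P) = 1**2*(-5 + 0) = 1*(-5) = -5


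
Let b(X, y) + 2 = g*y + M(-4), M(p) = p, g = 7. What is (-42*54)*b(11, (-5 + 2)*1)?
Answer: 61236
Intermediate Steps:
b(X, y) = -6 + 7*y (b(X, y) = -2 + (7*y - 4) = -2 + (-4 + 7*y) = -6 + 7*y)
(-42*54)*b(11, (-5 + 2)*1) = (-42*54)*(-6 + 7*((-5 + 2)*1)) = -2268*(-6 + 7*(-3*1)) = -2268*(-6 + 7*(-3)) = -2268*(-6 - 21) = -2268*(-27) = 61236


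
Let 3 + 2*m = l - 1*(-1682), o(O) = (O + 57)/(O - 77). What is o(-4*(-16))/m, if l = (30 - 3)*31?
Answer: -121/16354 ≈ -0.0073988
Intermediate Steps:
l = 837 (l = 27*31 = 837)
o(O) = (57 + O)/(-77 + O)
m = 1258 (m = -3/2 + (837 - 1*(-1682))/2 = -3/2 + (837 + 1682)/2 = -3/2 + (½)*2519 = -3/2 + 2519/2 = 1258)
o(-4*(-16))/m = ((57 - 4*(-16))/(-77 - 4*(-16)))/1258 = ((57 + 64)/(-77 + 64))*(1/1258) = (121/(-13))*(1/1258) = -1/13*121*(1/1258) = -121/13*1/1258 = -121/16354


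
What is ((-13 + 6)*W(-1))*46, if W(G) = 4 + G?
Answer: -966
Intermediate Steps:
((-13 + 6)*W(-1))*46 = ((-13 + 6)*(4 - 1))*46 = -7*3*46 = -21*46 = -966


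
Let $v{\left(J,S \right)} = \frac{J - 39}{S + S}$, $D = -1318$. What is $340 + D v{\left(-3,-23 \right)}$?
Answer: $- \frac{19858}{23} \approx -863.39$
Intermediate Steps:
$v{\left(J,S \right)} = \frac{-39 + J}{2 S}$
$340 + D v{\left(-3,-23 \right)} = 340 - 1318 \frac{-39 - 3}{2 \left(-23\right)} = 340 - 1318 \cdot \frac{1}{2} \left(- \frac{1}{23}\right) \left(-42\right) = 340 - \frac{27678}{23} = - \frac{19858}{23}$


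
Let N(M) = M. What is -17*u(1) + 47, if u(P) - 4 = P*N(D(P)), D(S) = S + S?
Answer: -55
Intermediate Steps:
D(S) = 2*S
u(P) = 4 + 2*P² (u(P) = 4 + P*(2*P) = 4 + 2*P²)
-17*u(1) + 47 = -17*(4 + 2*1²) + 47 = -17*(4 + 2*1) + 47 = -17*(4 + 2) + 47 = -17*6 + 47 = -102 + 47 = -55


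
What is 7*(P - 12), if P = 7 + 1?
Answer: -28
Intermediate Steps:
P = 8
7*(P - 12) = 7*(8 - 12) = 7*(-4) = -28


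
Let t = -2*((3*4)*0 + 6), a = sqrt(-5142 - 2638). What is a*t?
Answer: -24*I*sqrt(1945) ≈ -1058.5*I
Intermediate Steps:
a = 2*I*sqrt(1945) (a = sqrt(-7780) = 2*I*sqrt(1945) ≈ 88.204*I)
t = -12 (t = -2*(12*0 + 6) = -2*(0 + 6) = -2*6 = -12)
a*t = (2*I*sqrt(1945))*(-12) = -24*I*sqrt(1945)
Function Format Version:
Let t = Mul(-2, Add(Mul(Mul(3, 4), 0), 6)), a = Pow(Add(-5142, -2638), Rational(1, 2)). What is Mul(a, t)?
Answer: Mul(-24, I, Pow(1945, Rational(1, 2))) ≈ Mul(-1058.5, I)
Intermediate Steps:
a = Mul(2, I, Pow(1945, Rational(1, 2))) (a = Pow(-7780, Rational(1, 2)) = Mul(2, I, Pow(1945, Rational(1, 2))) ≈ Mul(88.204, I))
t = -12 (t = Mul(-2, Add(Mul(12, 0), 6)) = Mul(-2, Add(0, 6)) = Mul(-2, 6) = -12)
Mul(a, t) = Mul(Mul(2, I, Pow(1945, Rational(1, 2))), -12) = Mul(-24, I, Pow(1945, Rational(1, 2)))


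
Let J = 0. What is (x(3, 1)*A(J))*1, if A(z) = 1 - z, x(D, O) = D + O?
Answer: 4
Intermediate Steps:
(x(3, 1)*A(J))*1 = ((3 + 1)*(1 - 1*0))*1 = (4*(1 + 0))*1 = (4*1)*1 = 4*1 = 4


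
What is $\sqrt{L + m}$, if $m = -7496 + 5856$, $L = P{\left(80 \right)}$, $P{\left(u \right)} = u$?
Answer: $2 i \sqrt{390} \approx 39.497 i$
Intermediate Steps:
$L = 80$
$m = -1640$
$\sqrt{L + m} = \sqrt{80 - 1640} = \sqrt{-1560} = 2 i \sqrt{390}$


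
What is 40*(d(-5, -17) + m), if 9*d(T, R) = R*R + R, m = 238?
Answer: 96560/9 ≈ 10729.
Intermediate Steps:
d(T, R) = R/9 + R²/9 (d(T, R) = (R*R + R)/9 = (R² + R)/9 = (R + R²)/9 = R/9 + R²/9)
40*(d(-5, -17) + m) = 40*((⅑)*(-17)*(1 - 17) + 238) = 40*((⅑)*(-17)*(-16) + 238) = 40*(272/9 + 238) = 40*(2414/9) = 96560/9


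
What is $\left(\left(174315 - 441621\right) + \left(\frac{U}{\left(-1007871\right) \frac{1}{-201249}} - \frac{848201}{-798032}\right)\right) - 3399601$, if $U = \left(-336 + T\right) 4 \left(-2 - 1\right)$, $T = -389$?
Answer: $- \frac{982648001316831411}{268104436624} \approx -3.6652 \cdot 10^{6}$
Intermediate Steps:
$U = 8700$ ($U = \left(-336 - 389\right) 4 \left(-2 - 1\right) = - 725 \cdot 4 \left(-3\right) = \left(-725\right) \left(-12\right) = 8700$)
$\left(\left(174315 - 441621\right) + \left(\frac{U}{\left(-1007871\right) \frac{1}{-201249}} - \frac{848201}{-798032}\right)\right) - 3399601 = \left(\left(174315 - 441621\right) + \left(\frac{8700}{\left(-1007871\right) \frac{1}{-201249}} - \frac{848201}{-798032}\right)\right) - 3399601 = \left(-267306 - \left(- \frac{848201}{798032} - \frac{8700}{\left(-1007871\right) \left(- \frac{1}{201249}\right)}\right)\right) - 3399601 = \left(-267306 + \left(\frac{8700}{\frac{335957}{67083}} + \frac{848201}{798032}\right)\right) - 3399601 = \left(-267306 + \left(8700 \cdot \frac{67083}{335957} + \frac{848201}{798032}\right)\right) - 3399601 = \left(-267306 + \left(\frac{583622100}{335957} + \frac{848201}{798032}\right)\right) - 3399601 = \left(-267306 + \frac{466034070770557}{268104436624}\right) - 3399601 = - \frac{71199890465444387}{268104436624} - 3399601 = - \frac{982648001316831411}{268104436624}$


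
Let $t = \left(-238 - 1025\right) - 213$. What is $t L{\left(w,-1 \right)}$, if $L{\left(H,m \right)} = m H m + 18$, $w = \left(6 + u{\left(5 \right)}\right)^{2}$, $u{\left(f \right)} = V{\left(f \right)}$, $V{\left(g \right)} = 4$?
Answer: $-174168$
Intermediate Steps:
$u{\left(f \right)} = 4$
$t = -1476$ ($t = -1263 - 213 = -1476$)
$w = 100$ ($w = \left(6 + 4\right)^{2} = 10^{2} = 100$)
$L{\left(H,m \right)} = 18 + H m^{2}$ ($L{\left(H,m \right)} = H m m + 18 = H m^{2} + 18 = 18 + H m^{2}$)
$t L{\left(w,-1 \right)} = - 1476 \left(18 + 100 \left(-1\right)^{2}\right) = - 1476 \left(18 + 100 \cdot 1\right) = - 1476 \left(18 + 100\right) = \left(-1476\right) 118 = -174168$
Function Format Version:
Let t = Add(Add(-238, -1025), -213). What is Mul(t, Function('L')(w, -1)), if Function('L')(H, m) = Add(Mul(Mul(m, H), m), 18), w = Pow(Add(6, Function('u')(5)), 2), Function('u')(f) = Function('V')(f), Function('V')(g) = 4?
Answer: -174168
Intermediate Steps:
Function('u')(f) = 4
t = -1476 (t = Add(-1263, -213) = -1476)
w = 100 (w = Pow(Add(6, 4), 2) = Pow(10, 2) = 100)
Function('L')(H, m) = Add(18, Mul(H, Pow(m, 2))) (Function('L')(H, m) = Add(Mul(Mul(H, m), m), 18) = Add(Mul(H, Pow(m, 2)), 18) = Add(18, Mul(H, Pow(m, 2))))
Mul(t, Function('L')(w, -1)) = Mul(-1476, Add(18, Mul(100, Pow(-1, 2)))) = Mul(-1476, Add(18, Mul(100, 1))) = Mul(-1476, Add(18, 100)) = Mul(-1476, 118) = -174168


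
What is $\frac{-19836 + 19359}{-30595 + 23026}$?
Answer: $\frac{53}{841} \approx 0.06302$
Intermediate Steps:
$\frac{-19836 + 19359}{-30595 + 23026} = - \frac{477}{-7569} = \left(-477\right) \left(- \frac{1}{7569}\right) = \frac{53}{841}$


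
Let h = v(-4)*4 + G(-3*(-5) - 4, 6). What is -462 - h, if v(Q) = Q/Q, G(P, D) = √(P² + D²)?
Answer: -466 - √157 ≈ -478.53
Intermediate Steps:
G(P, D) = √(D² + P²)
v(Q) = 1
h = 4 + √157 (h = 1*4 + √(6² + (-3*(-5) - 4)²) = 4 + √(36 + (15 - 4)²) = 4 + √(36 + 11²) = 4 + √(36 + 121) = 4 + √157 ≈ 16.530)
-462 - h = -462 - (4 + √157) = -462 + (-4 - √157) = -466 - √157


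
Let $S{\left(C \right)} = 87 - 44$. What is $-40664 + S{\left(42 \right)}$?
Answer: $-40621$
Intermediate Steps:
$S{\left(C \right)} = 43$
$-40664 + S{\left(42 \right)} = -40664 + 43 = -40621$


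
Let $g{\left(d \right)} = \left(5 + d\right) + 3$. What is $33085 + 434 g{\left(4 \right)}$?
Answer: $38293$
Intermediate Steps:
$g{\left(d \right)} = 8 + d$
$33085 + 434 g{\left(4 \right)} = 33085 + 434 \left(8 + 4\right) = 33085 + 434 \cdot 12 = 33085 + 5208 = 38293$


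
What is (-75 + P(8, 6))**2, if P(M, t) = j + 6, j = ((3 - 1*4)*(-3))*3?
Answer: 3600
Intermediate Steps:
j = 9 (j = ((3 - 4)*(-3))*3 = -1*(-3)*3 = 3*3 = 9)
P(M, t) = 15 (P(M, t) = 9 + 6 = 15)
(-75 + P(8, 6))**2 = (-75 + 15)**2 = (-60)**2 = 3600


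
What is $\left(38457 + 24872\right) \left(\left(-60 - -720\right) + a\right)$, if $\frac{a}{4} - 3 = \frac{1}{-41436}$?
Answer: $\frac{440848811263}{10359} \approx 4.2557 \cdot 10^{7}$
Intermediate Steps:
$a = \frac{124307}{10359}$ ($a = 12 + \frac{4}{-41436} = 12 + 4 \left(- \frac{1}{41436}\right) = 12 - \frac{1}{10359} = \frac{124307}{10359} \approx 12.0$)
$\left(38457 + 24872\right) \left(\left(-60 - -720\right) + a\right) = \left(38457 + 24872\right) \left(\left(-60 - -720\right) + \frac{124307}{10359}\right) = 63329 \left(\left(-60 + 720\right) + \frac{124307}{10359}\right) = 63329 \left(660 + \frac{124307}{10359}\right) = 63329 \cdot \frac{6961247}{10359} = \frac{440848811263}{10359}$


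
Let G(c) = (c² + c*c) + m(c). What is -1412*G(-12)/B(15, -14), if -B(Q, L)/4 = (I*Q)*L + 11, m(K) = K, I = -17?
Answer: 97428/3581 ≈ 27.207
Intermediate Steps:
B(Q, L) = -44 + 68*L*Q (B(Q, L) = -4*((-17*Q)*L + 11) = -4*(-17*L*Q + 11) = -4*(11 - 17*L*Q) = -44 + 68*L*Q)
G(c) = c + 2*c² (G(c) = (c² + c*c) + c = (c² + c²) + c = 2*c² + c = c + 2*c²)
-1412*G(-12)/B(15, -14) = -1412*(-12*(1 + 2*(-12)))/(-44 + 68*(-14)*15) = -1412*(-12*(1 - 24))/(-44 - 14280) = -1412*(-12*(-23))/(-14324) = -389712*(-1)/14324 = -1412*(-69/3581) = 97428/3581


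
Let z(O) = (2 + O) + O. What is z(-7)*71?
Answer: -852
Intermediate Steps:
z(O) = 2 + 2*O
z(-7)*71 = (2 + 2*(-7))*71 = (2 - 14)*71 = -12*71 = -852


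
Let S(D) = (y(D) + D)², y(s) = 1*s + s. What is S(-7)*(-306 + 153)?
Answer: -67473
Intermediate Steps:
y(s) = 2*s (y(s) = s + s = 2*s)
S(D) = 9*D² (S(D) = (2*D + D)² = (3*D)² = 9*D²)
S(-7)*(-306 + 153) = (9*(-7)²)*(-306 + 153) = (9*49)*(-153) = 441*(-153) = -67473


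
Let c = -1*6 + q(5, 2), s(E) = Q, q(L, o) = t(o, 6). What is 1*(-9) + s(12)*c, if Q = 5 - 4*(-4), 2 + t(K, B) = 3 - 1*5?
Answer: -219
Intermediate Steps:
t(K, B) = -4 (t(K, B) = -2 + (3 - 1*5) = -2 + (3 - 5) = -2 - 2 = -4)
Q = 21 (Q = 5 + 16 = 21)
q(L, o) = -4
s(E) = 21
c = -10 (c = -1*6 - 4 = -6 - 4 = -10)
1*(-9) + s(12)*c = 1*(-9) + 21*(-10) = -9 - 210 = -219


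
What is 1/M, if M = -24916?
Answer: -1/24916 ≈ -4.0135e-5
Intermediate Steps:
1/M = 1/(-24916) = -1/24916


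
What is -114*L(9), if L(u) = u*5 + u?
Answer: -6156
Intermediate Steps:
L(u) = 6*u (L(u) = 5*u + u = 6*u)
-114*L(9) = -684*9 = -114*54 = -6156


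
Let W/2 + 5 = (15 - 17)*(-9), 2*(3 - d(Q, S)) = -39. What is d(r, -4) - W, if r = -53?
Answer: -7/2 ≈ -3.5000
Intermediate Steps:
d(Q, S) = 45/2 (d(Q, S) = 3 - 1/2*(-39) = 3 + 39/2 = 45/2)
W = 26 (W = -10 + 2*((15 - 17)*(-9)) = -10 + 2*(-2*(-9)) = -10 + 2*18 = -10 + 36 = 26)
d(r, -4) - W = 45/2 - 1*26 = 45/2 - 26 = -7/2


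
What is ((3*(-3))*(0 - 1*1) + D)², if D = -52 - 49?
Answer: 8464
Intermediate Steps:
D = -101
((3*(-3))*(0 - 1*1) + D)² = ((3*(-3))*(0 - 1*1) - 101)² = (-9*(0 - 1) - 101)² = (-9*(-1) - 101)² = (9 - 101)² = (-92)² = 8464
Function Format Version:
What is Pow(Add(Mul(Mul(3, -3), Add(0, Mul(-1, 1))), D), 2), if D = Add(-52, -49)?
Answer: 8464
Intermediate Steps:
D = -101
Pow(Add(Mul(Mul(3, -3), Add(0, Mul(-1, 1))), D), 2) = Pow(Add(Mul(Mul(3, -3), Add(0, Mul(-1, 1))), -101), 2) = Pow(Add(Mul(-9, Add(0, -1)), -101), 2) = Pow(Add(Mul(-9, -1), -101), 2) = Pow(Add(9, -101), 2) = Pow(-92, 2) = 8464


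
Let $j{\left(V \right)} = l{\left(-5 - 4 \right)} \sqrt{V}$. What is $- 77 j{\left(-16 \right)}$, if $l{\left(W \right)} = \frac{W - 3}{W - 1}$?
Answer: $- \frac{1848 i}{5} \approx - 369.6 i$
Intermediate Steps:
$l{\left(W \right)} = \frac{-3 + W}{-1 + W}$
$j{\left(V \right)} = \frac{6 \sqrt{V}}{5}$ ($j{\left(V \right)} = \frac{-3 - 9}{-1 - 9} \sqrt{V} = \frac{1}{-10} \left(-12\right) \sqrt{V} = \left(- \frac{1}{10}\right) \left(-12\right) \sqrt{V} = \frac{6 \sqrt{V}}{5}$)
$- 77 j{\left(-16 \right)} = - 77 \frac{6 \sqrt{-16}}{5} = - 77 \frac{6 \cdot 4 i}{5} = - 77 \frac{24 i}{5} = - \frac{1848 i}{5}$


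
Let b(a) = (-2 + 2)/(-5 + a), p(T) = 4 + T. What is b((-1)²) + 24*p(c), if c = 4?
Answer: 192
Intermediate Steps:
b(a) = 0 (b(a) = 0/(-5 + a) = 0)
b((-1)²) + 24*p(c) = 0 + 24*(4 + 4) = 0 + 24*8 = 0 + 192 = 192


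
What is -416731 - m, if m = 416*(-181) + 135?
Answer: -341570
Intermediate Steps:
m = -75161 (m = -75296 + 135 = -75161)
-416731 - m = -416731 - 1*(-75161) = -416731 + 75161 = -341570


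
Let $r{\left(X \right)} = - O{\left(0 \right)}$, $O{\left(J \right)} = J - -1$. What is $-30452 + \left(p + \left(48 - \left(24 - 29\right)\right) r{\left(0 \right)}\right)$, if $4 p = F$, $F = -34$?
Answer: $- \frac{61027}{2} \approx -30514.0$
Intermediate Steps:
$O{\left(J \right)} = 1 + J$ ($O{\left(J \right)} = J + 1 = 1 + J$)
$r{\left(X \right)} = -1$ ($r{\left(X \right)} = - (1 + 0) = \left(-1\right) 1 = -1$)
$p = - \frac{17}{2}$ ($p = \frac{1}{4} \left(-34\right) = - \frac{17}{2} \approx -8.5$)
$-30452 + \left(p + \left(48 - \left(24 - 29\right)\right) r{\left(0 \right)}\right) = -30452 + \left(- \frac{17}{2} + \left(48 - \left(24 - 29\right)\right) \left(-1\right)\right) = -30452 + \left(- \frac{17}{2} + \left(48 - -5\right) \left(-1\right)\right) = -30452 + \left(- \frac{17}{2} + \left(48 + 5\right) \left(-1\right)\right) = -30452 + \left(- \frac{17}{2} + 53 \left(-1\right)\right) = -30452 - \frac{123}{2} = - \frac{61027}{2}$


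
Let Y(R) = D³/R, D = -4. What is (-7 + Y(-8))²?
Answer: 1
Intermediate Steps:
Y(R) = -64/R (Y(R) = (-4)³/R = -64/R)
(-7 + Y(-8))² = (-7 - 64/(-8))² = (-7 - 64*(-⅛))² = (-7 + 8)² = 1² = 1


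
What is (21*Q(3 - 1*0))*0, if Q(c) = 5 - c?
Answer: 0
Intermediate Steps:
(21*Q(3 - 1*0))*0 = (21*(5 - (3 - 1*0)))*0 = (21*(5 - (3 + 0)))*0 = (21*(5 - 1*3))*0 = (21*(5 - 3))*0 = (21*2)*0 = 42*0 = 0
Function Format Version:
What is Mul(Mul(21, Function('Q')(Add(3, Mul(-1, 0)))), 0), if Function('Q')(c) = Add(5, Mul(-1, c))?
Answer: 0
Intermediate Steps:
Mul(Mul(21, Function('Q')(Add(3, Mul(-1, 0)))), 0) = Mul(Mul(21, Add(5, Mul(-1, Add(3, Mul(-1, 0))))), 0) = Mul(Mul(21, Add(5, Mul(-1, Add(3, 0)))), 0) = Mul(Mul(21, Add(5, Mul(-1, 3))), 0) = Mul(Mul(21, Add(5, -3)), 0) = Mul(Mul(21, 2), 0) = Mul(42, 0) = 0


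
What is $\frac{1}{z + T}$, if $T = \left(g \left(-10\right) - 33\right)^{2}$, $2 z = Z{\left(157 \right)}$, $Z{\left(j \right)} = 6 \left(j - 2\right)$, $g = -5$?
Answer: $\frac{1}{754} \approx 0.0013263$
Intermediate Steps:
$Z{\left(j \right)} = -12 + 6 j$ ($Z{\left(j \right)} = 6 \left(-2 + j\right) = -12 + 6 j$)
$z = 465$ ($z = \frac{-12 + 6 \cdot 157}{2} = \frac{-12 + 942}{2} = \frac{1}{2} \cdot 930 = 465$)
$T = 289$ ($T = \left(\left(-5\right) \left(-10\right) - 33\right)^{2} = \left(50 - 33\right)^{2} = 17^{2} = 289$)
$\frac{1}{z + T} = \frac{1}{465 + 289} = \frac{1}{754}$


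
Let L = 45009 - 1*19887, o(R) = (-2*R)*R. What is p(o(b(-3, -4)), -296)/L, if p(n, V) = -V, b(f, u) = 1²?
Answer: 148/12561 ≈ 0.011782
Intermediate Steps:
b(f, u) = 1
o(R) = -2*R²
L = 25122 (L = 45009 - 19887 = 25122)
p(o(b(-3, -4)), -296)/L = -1*(-296)/25122 = 296*(1/25122) = 148/12561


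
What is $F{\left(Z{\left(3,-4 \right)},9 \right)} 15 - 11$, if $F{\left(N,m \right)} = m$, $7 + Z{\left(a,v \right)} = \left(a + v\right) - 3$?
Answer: $124$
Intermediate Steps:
$Z{\left(a,v \right)} = -10 + a + v$ ($Z{\left(a,v \right)} = -7 - \left(3 - a - v\right) = -7 + \left(-3 + a + v\right) = -10 + a + v$)
$F{\left(Z{\left(3,-4 \right)},9 \right)} 15 - 11 = 9 \cdot 15 - 11 = 135 - 11 = 124$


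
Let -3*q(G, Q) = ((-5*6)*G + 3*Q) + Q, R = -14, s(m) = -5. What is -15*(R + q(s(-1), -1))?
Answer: 940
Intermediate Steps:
q(G, Q) = 10*G - 4*Q/3 (q(G, Q) = -(((-5*6)*G + 3*Q) + Q)/3 = -((-30*G + 3*Q) + Q)/3 = -(-30*G + 4*Q)/3 = 10*G - 4*Q/3)
-15*(R + q(s(-1), -1)) = -15*(-14 + (10*(-5) - 4/3*(-1))) = -15*(-14 + (-50 + 4/3)) = -15*(-14 - 146/3) = -15*(-188/3) = 940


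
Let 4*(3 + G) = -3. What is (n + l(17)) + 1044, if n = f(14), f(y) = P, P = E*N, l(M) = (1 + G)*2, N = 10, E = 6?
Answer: 2197/2 ≈ 1098.5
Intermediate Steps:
G = -15/4 (G = -3 + (1/4)*(-3) = -3 - 3/4 = -15/4 ≈ -3.7500)
l(M) = -11/2 (l(M) = (1 - 15/4)*2 = -11/4*2 = -11/2)
P = 60 (P = 6*10 = 60)
f(y) = 60
n = 60
(n + l(17)) + 1044 = (60 - 11/2) + 1044 = 109/2 + 1044 = 2197/2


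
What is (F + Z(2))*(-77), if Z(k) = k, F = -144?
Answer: 10934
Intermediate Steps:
(F + Z(2))*(-77) = (-144 + 2)*(-77) = -142*(-77) = 10934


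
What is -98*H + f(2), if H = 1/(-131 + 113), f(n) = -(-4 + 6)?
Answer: 31/9 ≈ 3.4444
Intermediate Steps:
f(n) = -2 (f(n) = -1*2 = -2)
H = -1/18 (H = 1/(-18) = -1/18 ≈ -0.055556)
-98*H + f(2) = -98*(-1/18) - 2 = 49/9 - 2 = 31/9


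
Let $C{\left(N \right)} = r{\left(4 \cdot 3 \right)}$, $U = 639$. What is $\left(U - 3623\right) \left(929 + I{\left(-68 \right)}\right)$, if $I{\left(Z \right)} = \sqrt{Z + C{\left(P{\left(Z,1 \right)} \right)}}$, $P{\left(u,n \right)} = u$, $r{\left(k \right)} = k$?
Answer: $-2772136 - 5968 i \sqrt{14} \approx -2.7721 \cdot 10^{6} - 22330.0 i$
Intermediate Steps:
$C{\left(N \right)} = 12$ ($C{\left(N \right)} = 4 \cdot 3 = 12$)
$I{\left(Z \right)} = \sqrt{12 + Z}$ ($I{\left(Z \right)} = \sqrt{Z + 12} = \sqrt{12 + Z}$)
$\left(U - 3623\right) \left(929 + I{\left(-68 \right)}\right) = \left(639 - 3623\right) \left(929 + \sqrt{12 - 68}\right) = - 2984 \left(929 + \sqrt{-56}\right) = - 2984 \left(929 + 2 i \sqrt{14}\right) = -2772136 - 5968 i \sqrt{14}$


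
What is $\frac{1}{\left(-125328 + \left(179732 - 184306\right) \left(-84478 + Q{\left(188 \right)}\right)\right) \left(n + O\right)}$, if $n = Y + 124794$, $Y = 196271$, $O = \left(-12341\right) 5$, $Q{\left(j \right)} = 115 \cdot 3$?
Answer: $\frac{1}{99775536271040} \approx 1.0023 \cdot 10^{-14}$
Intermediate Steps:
$Q{\left(j \right)} = 345$
$O = -61705$
$n = 321065$ ($n = 196271 + 124794 = 321065$)
$\frac{1}{\left(-125328 + \left(179732 - 184306\right) \left(-84478 + Q{\left(188 \right)}\right)\right) \left(n + O\right)} = \frac{1}{\left(-125328 + \left(179732 - 184306\right) \left(-84478 + 345\right)\right) \left(321065 - 61705\right)} = \frac{1}{\left(-125328 - -384824342\right) 259360} = \frac{1}{\left(-125328 + 384824342\right) 259360} = \frac{1}{384699014 \cdot 259360} = \frac{1}{99775536271040}$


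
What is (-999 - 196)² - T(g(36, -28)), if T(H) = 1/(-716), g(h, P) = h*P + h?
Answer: 1022465901/716 ≈ 1.4280e+6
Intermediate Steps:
g(h, P) = h + P*h (g(h, P) = P*h + h = h + P*h)
T(H) = -1/716
(-999 - 196)² - T(g(36, -28)) = (-999 - 196)² - 1*(-1/716) = (-1195)² + 1/716 = 1428025 + 1/716 = 1022465901/716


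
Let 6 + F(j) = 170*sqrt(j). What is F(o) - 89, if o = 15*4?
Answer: -95 + 340*sqrt(15) ≈ 1221.8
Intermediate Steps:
o = 60
F(j) = -6 + 170*sqrt(j)
F(o) - 89 = (-6 + 170*sqrt(60)) - 89 = (-6 + 170*(2*sqrt(15))) - 89 = (-6 + 340*sqrt(15)) - 89 = -95 + 340*sqrt(15)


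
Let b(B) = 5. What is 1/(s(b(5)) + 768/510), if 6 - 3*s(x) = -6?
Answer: 85/468 ≈ 0.18162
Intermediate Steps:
s(x) = 4 (s(x) = 2 - 1/3*(-6) = 2 + 2 = 4)
1/(s(b(5)) + 768/510) = 1/(4 + 768/510) = 1/(4 + 768*(1/510)) = 1/(4 + 128/85) = 1/(468/85) = 85/468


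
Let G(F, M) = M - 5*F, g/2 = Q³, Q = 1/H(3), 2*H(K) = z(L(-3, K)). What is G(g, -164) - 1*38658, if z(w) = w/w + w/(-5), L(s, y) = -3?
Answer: -1242929/32 ≈ -38842.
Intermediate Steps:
z(w) = 1 - w/5 (z(w) = 1 + w*(-⅕) = 1 - w/5)
H(K) = ⅘ (H(K) = (1 - ⅕*(-3))/2 = (1 + ⅗)/2 = (½)*(8/5) = ⅘)
Q = 5/4 (Q = 1/(⅘) = 5/4 ≈ 1.2500)
g = 125/32 (g = 2*(5/4)³ = 2*(125/64) = 125/32 ≈ 3.9063)
G(g, -164) - 1*38658 = (-164 - 5*125/32) - 1*38658 = (-164 - 625/32) - 38658 = -5873/32 - 38658 = -1242929/32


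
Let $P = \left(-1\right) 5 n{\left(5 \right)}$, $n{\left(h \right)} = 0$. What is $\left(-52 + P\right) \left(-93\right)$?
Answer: $4836$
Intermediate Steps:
$P = 0$ ($P = \left(-1\right) 5 \cdot 0 = \left(-5\right) 0 = 0$)
$\left(-52 + P\right) \left(-93\right) = \left(-52 + 0\right) \left(-93\right) = \left(-52\right) \left(-93\right) = 4836$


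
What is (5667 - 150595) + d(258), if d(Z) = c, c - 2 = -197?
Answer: -145123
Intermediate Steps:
c = -195 (c = 2 - 197 = -195)
d(Z) = -195
(5667 - 150595) + d(258) = (5667 - 150595) - 195 = -144928 - 195 = -145123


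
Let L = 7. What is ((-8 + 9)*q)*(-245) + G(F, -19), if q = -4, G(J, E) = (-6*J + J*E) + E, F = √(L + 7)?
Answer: 961 - 25*√14 ≈ 867.46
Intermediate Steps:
F = √14 (F = √(7 + 7) = √14 ≈ 3.7417)
G(J, E) = E - 6*J + E*J (G(J, E) = (-6*J + E*J) + E = E - 6*J + E*J)
((-8 + 9)*q)*(-245) + G(F, -19) = ((-8 + 9)*(-4))*(-245) + (-19 - 6*√14 - 19*√14) = (1*(-4))*(-245) + (-19 - 25*√14) = -4*(-245) + (-19 - 25*√14) = 980 + (-19 - 25*√14) = 961 - 25*√14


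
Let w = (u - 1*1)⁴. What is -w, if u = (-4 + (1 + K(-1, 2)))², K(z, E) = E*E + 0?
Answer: 0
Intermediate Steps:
K(z, E) = E² (K(z, E) = E² + 0 = E²)
u = 1 (u = (-4 + (1 + 2²))² = (-4 + (1 + 4))² = (-4 + 5)² = 1² = 1)
w = 0 (w = (1 - 1*1)⁴ = (1 - 1)⁴ = 0⁴ = 0)
-w = -1*0 = 0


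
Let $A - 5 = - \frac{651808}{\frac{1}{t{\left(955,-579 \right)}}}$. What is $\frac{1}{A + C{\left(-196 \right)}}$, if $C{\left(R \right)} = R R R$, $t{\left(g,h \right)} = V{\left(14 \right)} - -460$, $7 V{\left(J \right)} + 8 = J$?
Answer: $- \frac{7}{2155439325} \approx -3.2476 \cdot 10^{-9}$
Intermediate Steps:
$V{\left(J \right)} = - \frac{8}{7} + \frac{J}{7}$
$t{\left(g,h \right)} = \frac{3226}{7}$ ($t{\left(g,h \right)} = \left(- \frac{8}{7} + \frac{1}{7} \cdot 14\right) - -460 = \left(- \frac{8}{7} + 2\right) + 460 = \frac{6}{7} + 460 = \frac{3226}{7}$)
$C{\left(R \right)} = R^{3}$ ($C{\left(R \right)} = R^{2} R = R^{3}$)
$A = - \frac{2102732573}{7}$ ($A = 5 - \frac{651808}{\frac{1}{\frac{3226}{7}}} = 5 - \frac{651808}{\frac{7}{3226}} = 5 - \frac{2102732608}{7} = - \frac{2102732573}{7} \approx -3.0039 \cdot 10^{8}$)
$\frac{1}{A + C{\left(-196 \right)}} = \frac{1}{- \frac{2102732573}{7} + \left(-196\right)^{3}} = \frac{1}{- \frac{2102732573}{7} - 7529536} = \frac{1}{- \frac{2155439325}{7}} = - \frac{7}{2155439325}$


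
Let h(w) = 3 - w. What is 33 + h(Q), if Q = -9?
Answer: 45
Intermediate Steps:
33 + h(Q) = 33 + (3 - 1*(-9)) = 33 + (3 + 9) = 33 + 12 = 45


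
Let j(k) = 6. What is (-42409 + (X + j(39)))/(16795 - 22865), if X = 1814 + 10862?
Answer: 29727/6070 ≈ 4.8974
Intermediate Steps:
X = 12676
(-42409 + (X + j(39)))/(16795 - 22865) = (-42409 + (12676 + 6))/(16795 - 22865) = (-42409 + 12682)/(-6070) = -29727*(-1/6070) = 29727/6070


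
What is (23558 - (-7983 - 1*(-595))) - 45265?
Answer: -14319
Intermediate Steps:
(23558 - (-7983 - 1*(-595))) - 45265 = (23558 - (-7983 + 595)) - 45265 = (23558 - 1*(-7388)) - 45265 = (23558 + 7388) - 45265 = 30946 - 45265 = -14319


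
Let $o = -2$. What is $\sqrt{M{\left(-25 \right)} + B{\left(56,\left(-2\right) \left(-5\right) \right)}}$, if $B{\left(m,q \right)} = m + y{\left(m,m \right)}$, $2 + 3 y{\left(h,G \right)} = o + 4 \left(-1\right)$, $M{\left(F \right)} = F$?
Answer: $\frac{\sqrt{255}}{3} \approx 5.3229$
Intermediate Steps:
$y{\left(h,G \right)} = - \frac{8}{3}$ ($y{\left(h,G \right)} = - \frac{2}{3} + \frac{-2 + 4 \left(-1\right)}{3} = - \frac{2}{3} + \frac{-2 - 4}{3} = - \frac{2}{3} + \frac{1}{3} \left(-6\right) = - \frac{2}{3} - 2 = - \frac{8}{3}$)
$B{\left(m,q \right)} = - \frac{8}{3} + m$ ($B{\left(m,q \right)} = m - \frac{8}{3} = - \frac{8}{3} + m$)
$\sqrt{M{\left(-25 \right)} + B{\left(56,\left(-2\right) \left(-5\right) \right)}} = \sqrt{-25 + \left(- \frac{8}{3} + 56\right)} = \sqrt{-25 + \frac{160}{3}} = \sqrt{\frac{85}{3}} = \frac{\sqrt{255}}{3}$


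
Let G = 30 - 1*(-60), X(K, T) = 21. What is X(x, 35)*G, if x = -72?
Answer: 1890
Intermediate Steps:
G = 90 (G = 30 + 60 = 90)
X(x, 35)*G = 21*90 = 1890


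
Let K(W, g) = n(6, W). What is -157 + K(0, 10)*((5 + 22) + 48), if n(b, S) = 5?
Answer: 218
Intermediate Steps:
K(W, g) = 5
-157 + K(0, 10)*((5 + 22) + 48) = -157 + 5*((5 + 22) + 48) = -157 + 5*(27 + 48) = -157 + 5*75 = -157 + 375 = 218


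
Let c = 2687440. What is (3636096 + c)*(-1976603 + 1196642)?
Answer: -4932111462096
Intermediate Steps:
(3636096 + c)*(-1976603 + 1196642) = (3636096 + 2687440)*(-1976603 + 1196642) = 6323536*(-779961) = -4932111462096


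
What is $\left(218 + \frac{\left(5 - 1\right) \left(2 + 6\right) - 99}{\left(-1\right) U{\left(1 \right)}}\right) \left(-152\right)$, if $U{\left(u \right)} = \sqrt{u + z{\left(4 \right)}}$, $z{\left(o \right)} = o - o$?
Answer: $-43320$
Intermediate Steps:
$z{\left(o \right)} = 0$
$U{\left(u \right)} = \sqrt{u}$ ($U{\left(u \right)} = \sqrt{u + 0} = \sqrt{u}$)
$\left(218 + \frac{\left(5 - 1\right) \left(2 + 6\right) - 99}{\left(-1\right) U{\left(1 \right)}}\right) \left(-152\right) = \left(218 + \frac{\left(5 - 1\right) \left(2 + 6\right) - 99}{\left(-1\right) \sqrt{1}}\right) \left(-152\right) = \left(218 + \frac{4 \cdot 8 - 99}{\left(-1\right) 1}\right) \left(-152\right) = \left(218 + \frac{32 - 99}{-1}\right) \left(-152\right) = \left(218 - -67\right) \left(-152\right) = \left(218 + 67\right) \left(-152\right) = 285 \left(-152\right) = -43320$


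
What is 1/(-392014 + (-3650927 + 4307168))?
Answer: 1/264227 ≈ 3.7846e-6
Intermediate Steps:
1/(-392014 + (-3650927 + 4307168)) = 1/(-392014 + 656241) = 1/264227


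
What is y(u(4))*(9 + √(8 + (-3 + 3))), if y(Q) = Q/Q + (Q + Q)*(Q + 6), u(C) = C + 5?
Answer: 2439 + 542*√2 ≈ 3205.5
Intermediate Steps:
u(C) = 5 + C
y(Q) = 1 + 2*Q*(6 + Q) (y(Q) = 1 + (2*Q)*(6 + Q) = 1 + 2*Q*(6 + Q))
y(u(4))*(9 + √(8 + (-3 + 3))) = (1 + 2*(5 + 4)² + 12*(5 + 4))*(9 + √(8 + (-3 + 3))) = (1 + 2*9² + 12*9)*(9 + √(8 + 0)) = (1 + 2*81 + 108)*(9 + √8) = (1 + 162 + 108)*(9 + 2*√2) = 271*(9 + 2*√2) = 2439 + 542*√2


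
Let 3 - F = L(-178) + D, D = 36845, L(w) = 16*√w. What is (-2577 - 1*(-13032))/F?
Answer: -11328915/39922898 + 2460*I*√178/19961449 ≈ -0.28377 + 0.0016442*I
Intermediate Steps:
F = -36842 - 16*I*√178 (F = 3 - (16*√(-178) + 36845) = 3 - (16*(I*√178) + 36845) = 3 - (16*I*√178 + 36845) = 3 - (36845 + 16*I*√178) = 3 + (-36845 - 16*I*√178) = -36842 - 16*I*√178 ≈ -36842.0 - 213.47*I)
(-2577 - 1*(-13032))/F = (-2577 - 1*(-13032))/(-36842 - 16*I*√178) = (-2577 + 13032)/(-36842 - 16*I*√178) = 10455/(-36842 - 16*I*√178)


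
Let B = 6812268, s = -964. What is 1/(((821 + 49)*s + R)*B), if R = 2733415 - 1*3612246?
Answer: -1/11700145224948 ≈ -8.5469e-14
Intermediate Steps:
R = -878831 (R = 2733415 - 3612246 = -878831)
1/(((821 + 49)*s + R)*B) = 1/((821 + 49)*(-964) - 878831*6812268) = (1/6812268)/(870*(-964) - 878831) = (1/6812268)/(-838680 - 878831) = (1/6812268)/(-1717511) = -1/1717511*1/6812268 = -1/11700145224948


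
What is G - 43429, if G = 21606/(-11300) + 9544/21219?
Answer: -5206763028407/119887350 ≈ -43430.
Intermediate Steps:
G = -175305257/119887350 (G = 21606*(-1/11300) + 9544*(1/21219) = -10803/5650 + 9544/21219 = -175305257/119887350 ≈ -1.4622)
G - 43429 = -175305257/119887350 - 43429 = -5206763028407/119887350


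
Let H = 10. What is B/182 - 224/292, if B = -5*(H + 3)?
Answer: -1149/1022 ≈ -1.1243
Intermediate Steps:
B = -65 (B = -5*(10 + 3) = -5*13 = -65)
B/182 - 224/292 = -65/182 - 224/292 = -65*1/182 - 224*1/292 = -5/14 - 56/73 = -1149/1022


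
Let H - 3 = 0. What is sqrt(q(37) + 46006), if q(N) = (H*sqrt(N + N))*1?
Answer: sqrt(46006 + 3*sqrt(74)) ≈ 214.55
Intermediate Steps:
H = 3 (H = 3 + 0 = 3)
q(N) = 3*sqrt(2)*sqrt(N) (q(N) = (3*sqrt(N + N))*1 = (3*sqrt(2*N))*1 = (3*(sqrt(2)*sqrt(N)))*1 = (3*sqrt(2)*sqrt(N))*1 = 3*sqrt(2)*sqrt(N))
sqrt(q(37) + 46006) = sqrt(3*sqrt(2)*sqrt(37) + 46006) = sqrt(3*sqrt(74) + 46006) = sqrt(46006 + 3*sqrt(74))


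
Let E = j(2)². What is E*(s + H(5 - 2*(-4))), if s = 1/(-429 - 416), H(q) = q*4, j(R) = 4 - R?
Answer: 175756/845 ≈ 208.00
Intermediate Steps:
H(q) = 4*q
s = -1/845 (s = 1/(-845) = -1/845 ≈ -0.0011834)
E = 4 (E = (4 - 1*2)² = (4 - 2)² = 2² = 4)
E*(s + H(5 - 2*(-4))) = 4*(-1/845 + 4*(5 - 2*(-4))) = 4*(-1/845 + 4*(5 + 8)) = 4*(-1/845 + 4*13) = 4*(-1/845 + 52) = 4*(43939/845) = 175756/845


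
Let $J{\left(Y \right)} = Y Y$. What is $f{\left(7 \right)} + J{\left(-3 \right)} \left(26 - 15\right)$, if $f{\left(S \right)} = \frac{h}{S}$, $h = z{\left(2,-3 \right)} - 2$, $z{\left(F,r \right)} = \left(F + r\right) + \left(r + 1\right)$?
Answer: $\frac{688}{7} \approx 98.286$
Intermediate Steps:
$J{\left(Y \right)} = Y^{2}$
$z{\left(F,r \right)} = 1 + F + 2 r$ ($z{\left(F,r \right)} = \left(F + r\right) + \left(1 + r\right) = 1 + F + 2 r$)
$h = -5$ ($h = \left(1 + 2 + 2 \left(-3\right)\right) - 2 = \left(1 + 2 - 6\right) - 2 = -3 - 2 = -5$)
$f{\left(S \right)} = - \frac{5}{S}$
$f{\left(7 \right)} + J{\left(-3 \right)} \left(26 - 15\right) = - \frac{5}{7} + \left(-3\right)^{2} \left(26 - 15\right) = \left(-5\right) \frac{1}{7} + 9 \left(26 - 15\right) = - \frac{5}{7} + 9 \cdot 11 = - \frac{5}{7} + 99 = \frac{688}{7}$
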